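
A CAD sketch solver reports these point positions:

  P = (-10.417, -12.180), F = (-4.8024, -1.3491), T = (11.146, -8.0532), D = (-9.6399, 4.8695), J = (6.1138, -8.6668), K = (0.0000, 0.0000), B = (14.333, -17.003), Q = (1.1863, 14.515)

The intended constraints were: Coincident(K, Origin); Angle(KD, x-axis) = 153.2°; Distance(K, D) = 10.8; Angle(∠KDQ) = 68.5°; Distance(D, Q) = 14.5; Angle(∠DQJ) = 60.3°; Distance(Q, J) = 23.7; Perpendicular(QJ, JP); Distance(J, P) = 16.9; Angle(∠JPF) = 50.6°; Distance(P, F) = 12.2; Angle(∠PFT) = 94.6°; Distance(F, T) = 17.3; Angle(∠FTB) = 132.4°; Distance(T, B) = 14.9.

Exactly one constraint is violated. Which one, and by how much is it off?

Distance(T, B) = 14.9 — off by 5.40.

K = (0.00, 0.00) ✓; KD at 153.2° ✓; |KD| = 10.80 ✓; ∠KDQ = 68.50° ✓; |DQ| = 14.50 ✓; ∠DQJ = 60.30° ✓; |QJ| = 23.70 ✓; ∠(QJ, JP) = 90.00° ✓; |JP| = 16.90 ✓; ∠JPF = 50.60° ✓; |PF| = 12.20 ✓; ∠PFT = 94.60° ✓; |FT| = 17.30 ✓; ∠FTB = 132.4° ✓; |TB| = 9.500 ✗.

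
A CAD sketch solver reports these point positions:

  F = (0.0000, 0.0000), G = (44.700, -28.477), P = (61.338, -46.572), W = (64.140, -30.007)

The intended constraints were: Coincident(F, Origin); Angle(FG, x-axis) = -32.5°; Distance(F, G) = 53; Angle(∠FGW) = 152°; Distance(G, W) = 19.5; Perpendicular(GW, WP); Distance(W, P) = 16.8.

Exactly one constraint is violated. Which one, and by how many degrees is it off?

Perpendicular(GW, WP) — off by 5.10°.

F = (0.00, 0.00) ✓; FG at -32.50° ✓; |FG| = 53.00 ✓; ∠FGW = 152.0° ✓; |GW| = 19.50 ✓; ∠(GW, WP) = 95.10° ✗; |WP| = 16.80 ✓.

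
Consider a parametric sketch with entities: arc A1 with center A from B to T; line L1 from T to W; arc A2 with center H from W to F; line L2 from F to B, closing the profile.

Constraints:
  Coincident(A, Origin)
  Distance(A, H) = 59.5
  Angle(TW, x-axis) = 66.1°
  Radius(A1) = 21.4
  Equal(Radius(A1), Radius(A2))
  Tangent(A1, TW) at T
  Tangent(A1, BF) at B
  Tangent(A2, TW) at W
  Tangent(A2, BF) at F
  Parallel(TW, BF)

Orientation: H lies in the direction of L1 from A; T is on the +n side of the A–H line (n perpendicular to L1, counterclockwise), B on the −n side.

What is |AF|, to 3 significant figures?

63.2

The slot axis is L1's direction at 66.1°, so u = (cos 66.1°, sin 66.1°) = (0.405, 0.914) and n = (−sin 66.1°, cos 66.1°) = (-0.914, 0.405). A is at the origin and H lies 59.5 along u from A, so H = 59.5·u = (24.1, 54.4). Tangency of A1 to both parallel lines with radius 21.4 puts T and B at A ± 21.4·n: T = (-19.6, 8.67), B = (19.6, -8.67). Equal radii place W and F the same way about H: W = H + 21.4·n = (4.54, 63.1), F = H − 21.4·n = (43.7, 45.7). Then |AF| = |F − A| = 63.2.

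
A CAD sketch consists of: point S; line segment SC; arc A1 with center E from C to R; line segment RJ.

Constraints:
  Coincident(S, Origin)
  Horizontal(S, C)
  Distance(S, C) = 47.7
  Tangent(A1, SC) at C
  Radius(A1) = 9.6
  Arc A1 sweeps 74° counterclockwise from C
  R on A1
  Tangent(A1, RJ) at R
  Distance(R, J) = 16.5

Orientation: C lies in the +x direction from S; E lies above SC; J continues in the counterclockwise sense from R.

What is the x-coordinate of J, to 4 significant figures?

61.48

S is at the origin; S and C share the same y with |SC| = 47.7 and C on the +x side, so C = (47.70, 0.000). The tangent condition forces EC to be normal to SC, so E = C + (0, 9.6) = (47.70, 9.600). On A1, C sits at bearing -90° from E; a 74° counterclockwise sweep puts R at bearing -16°, so R = E + 9.6·(cos -16°, sin -16°) = (56.93, 6.954). The tangent condition forces ER to be normal to RJ, so RJ runs along (−sin -16°, cos -16°); with |RJ| = 16.5, J = (61.48, 22.81). So J.x = 61.48.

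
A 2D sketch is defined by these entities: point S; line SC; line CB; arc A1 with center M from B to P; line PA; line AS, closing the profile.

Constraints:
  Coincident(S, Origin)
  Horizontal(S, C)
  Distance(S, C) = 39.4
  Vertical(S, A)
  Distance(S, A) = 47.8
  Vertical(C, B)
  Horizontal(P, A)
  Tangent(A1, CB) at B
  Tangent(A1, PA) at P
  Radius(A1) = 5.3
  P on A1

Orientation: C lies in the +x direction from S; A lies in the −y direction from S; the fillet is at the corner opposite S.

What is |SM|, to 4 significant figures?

54.49

S is at the origin; SC is horizontal with |SC| = 39.4 and C on the +x side, so C = (39.40, 0.000). SA is vertical with |SA| = 47.8 and A on the −y side, so A = (0.000, -47.80). The virtual corner opposite S is at (39.40, -47.80). Tangency of A1 to CB means the radius MB is perpendicular to CB and A1 meets PA tangentially, so MP is at right angles to PA, with radius 5.3, so the center M sits 5.3 in from both sides at M = (34.10, -42.50). Then |SM| = |M − S| = 54.49.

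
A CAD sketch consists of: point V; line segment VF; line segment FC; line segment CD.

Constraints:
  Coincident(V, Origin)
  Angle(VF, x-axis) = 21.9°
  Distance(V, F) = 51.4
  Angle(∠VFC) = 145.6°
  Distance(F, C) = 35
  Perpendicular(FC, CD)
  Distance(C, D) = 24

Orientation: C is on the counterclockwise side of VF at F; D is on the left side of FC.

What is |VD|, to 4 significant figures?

77.57

∠VFC = 145.6°, so FC runs at 21.9° + (180° − 145.6°) = 56.30° from the x-axis; with |FC| = 35.0, C = F + 35.0·(cos 56.30°, sin 56.30°) = (67.11, 48.29). FC ⟂ CD; with |CD| = 24.0 on the left of FC, D = C + 24.0·(-0.8320, 0.5548) = (47.14, 61.61). Then |VD| = |D − V| = 77.57.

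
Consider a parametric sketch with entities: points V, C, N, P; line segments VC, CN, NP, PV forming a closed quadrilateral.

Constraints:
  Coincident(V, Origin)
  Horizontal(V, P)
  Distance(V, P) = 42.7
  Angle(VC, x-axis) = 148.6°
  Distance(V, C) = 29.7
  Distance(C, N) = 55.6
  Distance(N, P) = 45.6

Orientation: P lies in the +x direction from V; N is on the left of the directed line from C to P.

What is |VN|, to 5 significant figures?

47.827

V is at the origin; VP is horizontal with |VP| = 42.7 and P in +x, so P = (42.7, 0). VC runs at 148.6° with |VC| = 29.7, so C = (-25.350, 15.474). N is determined by |CN| = 55.6 and |NP| = 45.6 together: it lies at the intersection of circle(C, 55.6) and circle(P, 45.6). With |CP| = 69.788, the foot of the radical line on CP is 42.144 from C and the perpendicular offset is √(55.6² − 42.144²) = 36.266. Taking the left-of-CP solution: N = (23.786, 41.492).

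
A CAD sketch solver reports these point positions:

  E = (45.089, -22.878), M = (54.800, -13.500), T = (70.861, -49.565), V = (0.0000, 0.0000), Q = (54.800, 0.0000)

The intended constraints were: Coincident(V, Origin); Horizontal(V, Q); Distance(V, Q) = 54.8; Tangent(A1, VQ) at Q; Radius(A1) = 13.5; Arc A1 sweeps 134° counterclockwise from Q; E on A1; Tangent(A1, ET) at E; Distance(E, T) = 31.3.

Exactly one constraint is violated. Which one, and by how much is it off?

Distance(E, T) = 31.3 — off by 5.80.

V = (0.00, 0.00) ✓; V.y = 0.00, Q.y = 0.00 ✓; |VQ| = 54.80 ✓; ∠(MQ, QV) = 90.00° ✓; |MQ| = 13.50 ✓; bearing(M→E) − bearing(M→Q) = 134.0° ✓; |ME| = 13.50 ✓; ∠(ME, ET) = 90.00° ✓; |ET| = 37.10 ✗.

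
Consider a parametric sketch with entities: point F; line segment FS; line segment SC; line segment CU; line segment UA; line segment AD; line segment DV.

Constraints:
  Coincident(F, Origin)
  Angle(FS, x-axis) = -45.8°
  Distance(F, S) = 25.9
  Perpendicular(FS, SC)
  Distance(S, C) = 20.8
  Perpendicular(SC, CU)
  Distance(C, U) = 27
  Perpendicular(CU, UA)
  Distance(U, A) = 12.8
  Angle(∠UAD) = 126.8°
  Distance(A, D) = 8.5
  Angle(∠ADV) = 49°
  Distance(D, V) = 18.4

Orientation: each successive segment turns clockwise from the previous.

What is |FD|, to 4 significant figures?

6.405

F is at the origin; FS runs at -45.8° with length 25.9, so S = (18.06, -18.57). The perpendicularity gives SC at right angles to FS, so SC runs at -135.8°; with |SC| = 20.8, C = (3.145, -33.07). SC ⟂ CU, so CU runs at 134.2°; with |CU| = 27.0, U = (-15.68, -13.71). The perpendicularity gives UA at right angles to CU, so UA runs at 44.20°; with |UA| = 12.8, A = (-6.502, -4.789). ∠UAD = 126.8° gives AD at -9.000° from the x-axis; with |AD| = 8.5, D = (1.893, -6.118). Then |FD| = |D − F| = 6.405.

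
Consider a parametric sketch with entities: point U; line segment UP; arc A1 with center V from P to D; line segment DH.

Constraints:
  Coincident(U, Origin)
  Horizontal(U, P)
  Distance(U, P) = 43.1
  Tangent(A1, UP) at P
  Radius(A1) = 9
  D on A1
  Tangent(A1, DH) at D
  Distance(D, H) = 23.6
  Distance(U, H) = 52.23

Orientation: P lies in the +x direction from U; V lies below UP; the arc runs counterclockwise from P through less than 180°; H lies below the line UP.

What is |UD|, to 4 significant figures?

36.06

U is at the origin; U and P share the same y with |UP| = 43.1 and P on the +x side, so P = (43.10, 0.000). A1 meets UP tangentially, so VP is at right angles to UP, so V = P + (0, -9) = (43.10, -9.000). Since VD ⟂ DH (tangency), |VH| = √(9.0² + 23.6²) = 25.26 regardless of where D sits on A1. So H lies on both circle(U, 52.23) and circle(V, 25.26); the below-UP intersection is H = (39.63, -34.02). D is the foot of the tangent from H: D = (34.33, -11.02).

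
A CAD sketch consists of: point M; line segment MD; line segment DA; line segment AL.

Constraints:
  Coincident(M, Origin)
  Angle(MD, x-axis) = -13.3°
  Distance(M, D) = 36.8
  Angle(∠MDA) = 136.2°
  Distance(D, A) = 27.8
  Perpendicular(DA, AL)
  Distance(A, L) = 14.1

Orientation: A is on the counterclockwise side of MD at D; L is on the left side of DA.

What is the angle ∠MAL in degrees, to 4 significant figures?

64.89°

M is at the origin; MD runs at -13.3° with length 36.8, so D = 36.8·(cos -13.3°, sin -13.3°) = (35.81, -8.466). ∠MDA = 136.2°, so DA runs at -13.3° + (180° − 136.2°) = 30.50° from the x-axis; with |DA| = 27.8, A = D + 27.8·(cos 30.50°, sin 30.50°) = (59.77, 5.644). DA ⟂ AL; with |AL| = 14.1 on the left of DA, L = A + 14.1·(-0.5075, 0.8616) = (52.61, 17.79). Then cos ∠MAL = AM·AL / (|AM||AL|), giving 64.89°.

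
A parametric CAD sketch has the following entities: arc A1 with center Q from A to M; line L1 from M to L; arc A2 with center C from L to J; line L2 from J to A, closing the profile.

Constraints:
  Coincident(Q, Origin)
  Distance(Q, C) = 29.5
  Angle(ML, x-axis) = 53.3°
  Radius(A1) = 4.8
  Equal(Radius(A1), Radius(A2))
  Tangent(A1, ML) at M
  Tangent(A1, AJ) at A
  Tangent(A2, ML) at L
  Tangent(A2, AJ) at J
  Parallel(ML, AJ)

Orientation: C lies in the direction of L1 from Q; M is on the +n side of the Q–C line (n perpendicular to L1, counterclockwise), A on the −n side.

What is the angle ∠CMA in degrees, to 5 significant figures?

80.758°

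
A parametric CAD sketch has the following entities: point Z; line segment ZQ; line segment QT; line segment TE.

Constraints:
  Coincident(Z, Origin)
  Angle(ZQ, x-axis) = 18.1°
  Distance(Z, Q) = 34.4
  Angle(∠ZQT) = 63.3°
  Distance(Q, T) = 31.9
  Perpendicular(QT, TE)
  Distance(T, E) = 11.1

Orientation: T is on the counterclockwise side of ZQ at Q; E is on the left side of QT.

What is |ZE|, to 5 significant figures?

25.609

Z is at the origin; ZQ runs at 18.1° with length 34.4, so Q = 34.4·(cos 18.1°, sin 18.1°) = (32.698, 10.687). ∠ZQT = 63.3°, so QT runs at 18.1° + (180° − 63.3°) = 134.80° from the x-axis; with |QT| = 31.9, T = Q + 31.9·(cos 134.80°, sin 134.80°) = (10.220, 33.323). The perpendicularity gives TE at right angles to QT; with |TE| = 11.1 on the left of QT, E = T + 11.1·(-0.70957, -0.70463) = (2.3437, 25.501). Then |ZE| = |E − Z| = 25.609.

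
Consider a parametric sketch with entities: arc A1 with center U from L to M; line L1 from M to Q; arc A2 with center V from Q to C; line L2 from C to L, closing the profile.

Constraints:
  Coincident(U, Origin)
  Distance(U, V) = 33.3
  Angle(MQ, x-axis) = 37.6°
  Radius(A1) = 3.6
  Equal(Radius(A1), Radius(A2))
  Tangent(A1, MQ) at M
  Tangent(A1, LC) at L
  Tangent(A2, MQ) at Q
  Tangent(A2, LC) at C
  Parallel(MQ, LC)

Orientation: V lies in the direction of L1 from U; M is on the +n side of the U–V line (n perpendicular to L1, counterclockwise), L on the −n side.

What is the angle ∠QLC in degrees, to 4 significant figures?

12.20°

The slot axis is L1's direction at 37.6°, so u = (cos 37.6°, sin 37.6°) = (0.7923, 0.6101) and n = (−sin 37.6°, cos 37.6°) = (-0.6101, 0.7923). U is at the origin and V lies 33.3 along u from U, so V = 33.3·u = (26.38, 20.32). Tangency of A1 to both parallel lines with radius 3.6 puts M and L at U ± 3.6·n: M = (-2.197, 2.852), L = (2.197, -2.852). Equal radii place Q and C the same way about V: Q = V + 3.6·n = (24.19, 23.17), C = V − 3.6·n = (28.58, 17.47). Then cos ∠QLC = LQ·LC / (|LQ||LC|), giving 12.20°.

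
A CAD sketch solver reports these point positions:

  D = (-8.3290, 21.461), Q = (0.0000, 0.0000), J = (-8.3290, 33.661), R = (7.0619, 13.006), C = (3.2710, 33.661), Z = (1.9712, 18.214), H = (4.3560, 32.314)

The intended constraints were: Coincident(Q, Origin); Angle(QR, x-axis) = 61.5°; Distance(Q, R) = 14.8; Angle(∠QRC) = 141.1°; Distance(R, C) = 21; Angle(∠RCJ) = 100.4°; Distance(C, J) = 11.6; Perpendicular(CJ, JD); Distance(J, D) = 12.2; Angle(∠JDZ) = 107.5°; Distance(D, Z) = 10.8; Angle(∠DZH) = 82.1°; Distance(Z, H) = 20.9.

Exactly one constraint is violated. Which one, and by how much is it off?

Distance(Z, H) = 20.9 — off by 6.60.

Q = (0.00, 0.00) ✓; QR at 61.50° ✓; |QR| = 14.80 ✓; ∠QRC = 141.1° ✓; |RC| = 21.00 ✓; ∠RCJ = 100.4° ✓; |CJ| = 11.60 ✓; ∠(CJ, JD) = 90.00° ✓; |JD| = 12.20 ✓; ∠JDZ = 107.5° ✓; |DZ| = 10.80 ✓; ∠DZH = 82.10° ✓; |ZH| = 14.30 ✗.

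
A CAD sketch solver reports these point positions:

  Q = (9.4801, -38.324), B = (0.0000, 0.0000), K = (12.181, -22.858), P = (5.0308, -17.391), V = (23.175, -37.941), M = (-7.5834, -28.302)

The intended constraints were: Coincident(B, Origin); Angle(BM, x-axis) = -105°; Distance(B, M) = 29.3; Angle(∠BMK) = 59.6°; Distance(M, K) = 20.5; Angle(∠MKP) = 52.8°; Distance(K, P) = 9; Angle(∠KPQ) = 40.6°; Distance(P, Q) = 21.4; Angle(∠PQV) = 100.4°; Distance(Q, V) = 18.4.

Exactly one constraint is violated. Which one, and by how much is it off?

Distance(Q, V) = 18.4 — off by 4.70.

B = (0.00, 0.00) ✓; BM at -105.0° ✓; |BM| = 29.30 ✓; ∠BMK = 59.60° ✓; |MK| = 20.50 ✓; ∠MKP = 52.80° ✓; |KP| = 9.001 ✓; ∠KPQ = 40.60° ✓; |PQ| = 21.40 ✓; ∠PQV = 100.4° ✓; |QV| = 13.70 ✗.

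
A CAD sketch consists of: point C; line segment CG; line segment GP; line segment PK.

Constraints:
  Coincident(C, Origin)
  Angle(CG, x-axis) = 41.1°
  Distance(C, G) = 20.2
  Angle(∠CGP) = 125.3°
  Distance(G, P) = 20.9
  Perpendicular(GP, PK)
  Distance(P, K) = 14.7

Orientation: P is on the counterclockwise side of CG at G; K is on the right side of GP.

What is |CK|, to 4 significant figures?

45.09

C is at the origin; CG runs at 41.1° with length 20.2, so G = 20.2·(cos 41.1°, sin 41.1°) = (15.22, 13.28). ∠CGP = 125.3°, so GP runs at 41.1° + (180° − 125.3°) = 95.80° from the x-axis; with |GP| = 20.9, P = G + 20.9·(cos 95.80°, sin 95.80°) = (13.11, 34.07). GP ⟂ PK; with |PK| = 14.7 on the right of GP, K = P + 14.7·(0.9949, 0.1011) = (27.73, 35.56). Then |CK| = |K − C| = 45.09.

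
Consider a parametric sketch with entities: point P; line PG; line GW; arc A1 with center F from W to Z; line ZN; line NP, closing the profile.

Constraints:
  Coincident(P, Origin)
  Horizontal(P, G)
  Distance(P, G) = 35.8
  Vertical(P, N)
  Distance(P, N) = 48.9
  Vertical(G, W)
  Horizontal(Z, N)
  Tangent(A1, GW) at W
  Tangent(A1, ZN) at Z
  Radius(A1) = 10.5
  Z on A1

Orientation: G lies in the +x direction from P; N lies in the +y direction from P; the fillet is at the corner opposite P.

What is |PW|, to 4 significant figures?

52.50

P is at the origin; PG is horizontal with |PG| = 35.8 and G on the +x side, so G = (35.80, 0.000). PN is vertical with |PN| = 48.9 and N on the +y side, so N = (0.000, 48.90). The virtual corner opposite P is at (35.80, 48.90). Since A1 is tangent to GW there, FW ⟂ GW and the tangent condition forces FZ to be normal to ZN, with radius 10.5, so the center F sits 10.5 in from both sides at F = (25.30, 38.40). That places the tangent points at W = (35.80, 38.40) on GW and Z = (25.30, 48.90) on ZN. Then |PW| = |W − P| = 52.50.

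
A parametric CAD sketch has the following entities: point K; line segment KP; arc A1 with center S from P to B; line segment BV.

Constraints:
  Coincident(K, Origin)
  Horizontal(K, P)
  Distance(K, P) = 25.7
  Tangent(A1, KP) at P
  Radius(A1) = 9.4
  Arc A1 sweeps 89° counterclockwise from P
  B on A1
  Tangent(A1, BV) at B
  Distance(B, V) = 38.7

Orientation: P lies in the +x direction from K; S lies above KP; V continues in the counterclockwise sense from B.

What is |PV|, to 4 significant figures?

48.98

K is at the origin; K and P share the same y with |KP| = 25.7 and P on the +x side, so P = (25.70, 0.000). The tangent condition forces SP to be normal to KP, so S = P + (0, 9.4) = (25.70, 9.400). On A1, P sits at bearing -90° from S; an 89° counterclockwise sweep puts B at bearing -1°, so B = S + 9.4·(cos -1°, sin -1°) = (35.10, 9.236). A1 meets BV tangentially, so SB is at right angles to BV, so BV runs along (−sin -1°, cos -1°); with |BV| = 38.7, V = (35.77, 47.93). Then |PV| = |V − P| = 48.98.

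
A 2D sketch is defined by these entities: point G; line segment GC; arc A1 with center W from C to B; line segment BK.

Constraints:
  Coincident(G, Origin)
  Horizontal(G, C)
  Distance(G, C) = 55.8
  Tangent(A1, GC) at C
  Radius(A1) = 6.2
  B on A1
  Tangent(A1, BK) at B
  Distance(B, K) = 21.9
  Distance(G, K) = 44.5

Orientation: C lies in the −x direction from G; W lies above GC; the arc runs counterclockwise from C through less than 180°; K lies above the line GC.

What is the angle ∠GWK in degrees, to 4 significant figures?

48.61°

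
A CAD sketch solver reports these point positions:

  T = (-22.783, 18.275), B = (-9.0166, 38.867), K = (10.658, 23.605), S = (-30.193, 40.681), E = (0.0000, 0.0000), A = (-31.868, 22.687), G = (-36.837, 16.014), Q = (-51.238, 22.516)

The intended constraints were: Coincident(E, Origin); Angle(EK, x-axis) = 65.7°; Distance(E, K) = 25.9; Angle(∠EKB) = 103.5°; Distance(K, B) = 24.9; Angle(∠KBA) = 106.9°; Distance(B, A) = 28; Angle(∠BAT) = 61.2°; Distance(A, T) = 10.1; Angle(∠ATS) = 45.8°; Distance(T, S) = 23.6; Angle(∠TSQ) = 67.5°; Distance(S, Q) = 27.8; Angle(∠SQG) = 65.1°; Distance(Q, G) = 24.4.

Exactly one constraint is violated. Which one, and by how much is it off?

Distance(Q, G) = 24.4 — off by 8.60.

E = (0.00, 0.00) ✓; EK at 65.70° ✓; |EK| = 25.90 ✓; ∠EKB = 103.5° ✓; |KB| = 24.90 ✓; ∠KBA = 106.9° ✓; |BA| = 28.00 ✓; ∠BAT = 61.20° ✓; |AT| = 10.10 ✓; ∠ATS = 45.80° ✓; |TS| = 23.60 ✓; ∠TSQ = 67.50° ✓; |SQ| = 27.80 ✓; ∠SQG = 65.10° ✓; |QG| = 15.80 ✗.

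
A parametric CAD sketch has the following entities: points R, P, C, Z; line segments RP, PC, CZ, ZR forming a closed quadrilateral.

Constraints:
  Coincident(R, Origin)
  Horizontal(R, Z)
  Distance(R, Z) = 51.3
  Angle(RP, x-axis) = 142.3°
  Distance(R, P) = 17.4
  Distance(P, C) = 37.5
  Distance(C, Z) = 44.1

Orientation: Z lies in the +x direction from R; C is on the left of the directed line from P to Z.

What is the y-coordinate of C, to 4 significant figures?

29.58

Checks: R = (0.00, 0.00) ✓; |PC| = 37.50 ✓; |CZ| = 44.10 ✓.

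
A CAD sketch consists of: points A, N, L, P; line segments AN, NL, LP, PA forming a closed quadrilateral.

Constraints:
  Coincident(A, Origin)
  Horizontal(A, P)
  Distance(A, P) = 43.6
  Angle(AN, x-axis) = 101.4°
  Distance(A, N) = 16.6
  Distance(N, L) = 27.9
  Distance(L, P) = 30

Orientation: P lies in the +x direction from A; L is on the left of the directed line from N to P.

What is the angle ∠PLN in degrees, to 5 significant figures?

117.94°

A is at the origin; A and P share the same y with |AP| = 43.6 and P in +x, so P = (43.6, 0). AN runs at 101.4° with |AN| = 16.6, so N = (-3.2811, 16.273). L is determined by |NL| = 27.9 and |LP| = 30.0 together: it lies at the intersection of circle(N, 27.9) and circle(P, 30.0). With |NP| = 49.625, the foot of the radical line on NP is 23.587 from N and the perpendicular offset is √(27.9² − 23.587²) = 14.901. Taking the left-of-NP solution: L = (23.888, 22.615).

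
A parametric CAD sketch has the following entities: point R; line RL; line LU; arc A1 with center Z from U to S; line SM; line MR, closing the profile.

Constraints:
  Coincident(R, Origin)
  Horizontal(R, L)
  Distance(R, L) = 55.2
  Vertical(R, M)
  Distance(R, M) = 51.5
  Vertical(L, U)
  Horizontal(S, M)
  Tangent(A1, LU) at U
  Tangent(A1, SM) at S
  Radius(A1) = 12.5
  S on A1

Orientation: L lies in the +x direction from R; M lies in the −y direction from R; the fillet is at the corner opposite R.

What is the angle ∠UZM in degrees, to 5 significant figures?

163.68°

R is at the origin; R and L share the same y with |RL| = 55.2 and L on the +x side, so L = (55.200, 0.0000). R and M share the same x with |RM| = 51.5 and M on the −y side, so M = (0.0000, -51.500). The virtual corner opposite R is at (55.200, -51.500). The tangent condition forces ZU to be normal to LU and since A1 is tangent to SM there, ZS ⟂ SM, with radius 12.5, so the center Z sits 12.5 in from both sides at Z = (42.700, -39.000). That places the tangent points at U = (55.200, -39.000) on LU and S = (42.700, -51.500) on SM. Then cos ∠UZM = ZU·ZM / (|ZU||ZM|), giving 163.68°.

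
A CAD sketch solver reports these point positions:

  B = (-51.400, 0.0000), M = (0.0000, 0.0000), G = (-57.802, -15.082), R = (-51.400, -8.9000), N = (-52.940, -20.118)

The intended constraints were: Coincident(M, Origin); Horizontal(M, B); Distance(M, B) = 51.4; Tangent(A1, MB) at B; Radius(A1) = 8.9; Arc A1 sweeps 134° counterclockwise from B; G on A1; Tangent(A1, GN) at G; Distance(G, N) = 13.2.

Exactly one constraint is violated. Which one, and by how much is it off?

Distance(G, N) = 13.2 — off by 6.20.

M = (0.00, 0.00) ✓; M.y = 0.00, B.y = 0.00 ✓; |MB| = 51.40 ✓; ∠(RB, BM) = 90.00° ✓; |RB| = 8.900 ✓; bearing(R→G) − bearing(R→B) = 134.0° ✓; |RG| = 8.900 ✓; ∠(RG, GN) = 90.01° ✓; |GN| = 7.000 ✗.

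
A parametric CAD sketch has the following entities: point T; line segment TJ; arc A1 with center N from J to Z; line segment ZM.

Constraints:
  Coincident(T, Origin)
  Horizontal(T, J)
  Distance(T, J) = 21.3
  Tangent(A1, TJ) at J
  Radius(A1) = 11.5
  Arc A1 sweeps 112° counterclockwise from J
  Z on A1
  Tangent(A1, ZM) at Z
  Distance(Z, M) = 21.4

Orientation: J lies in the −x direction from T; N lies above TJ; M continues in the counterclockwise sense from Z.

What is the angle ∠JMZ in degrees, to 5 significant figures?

26.245°

T is at the origin; T and J share the same y with |TJ| = 21.3 and J on the −x side, so J = (-21.300, 0.0000). Tangency of A1 to TJ means the radius NJ is perpendicular to TJ, so N = J + (0, 11.5) = (-21.300, 11.500). On A1, J sits at bearing -90° from N; a 112° counterclockwise sweep puts Z at bearing 22°, so Z = N + 11.5·(cos 22°, sin 22°) = (-10.637, 15.808). The tangent condition forces NZ to be normal to ZM, so ZM runs along (−sin 22°, cos 22°); with |ZM| = 21.4, M = (-18.654, 35.650). Then cos ∠JMZ = MJ·MZ / (|MJ||MZ|), giving 26.245°.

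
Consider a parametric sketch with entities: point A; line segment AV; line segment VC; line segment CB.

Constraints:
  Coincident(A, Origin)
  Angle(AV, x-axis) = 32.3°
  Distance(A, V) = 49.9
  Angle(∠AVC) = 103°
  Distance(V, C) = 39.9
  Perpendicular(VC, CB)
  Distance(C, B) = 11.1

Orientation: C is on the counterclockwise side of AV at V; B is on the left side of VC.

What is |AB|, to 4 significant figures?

63.42

∠AVC = 103.0°, so VC runs at 32.3° + (180° − 103.0°) = 109.3° from the x-axis; with |VC| = 39.9, C = V + 39.9·(cos 109.3°, sin 109.3°) = (28.99, 64.32). The perpendicularity gives CB at right angles to VC; with |CB| = 11.1 on the left of VC, B = C + 11.1·(-0.9438, -0.3305) = (18.51, 60.65). Then |AB| = |B − A| = 63.42.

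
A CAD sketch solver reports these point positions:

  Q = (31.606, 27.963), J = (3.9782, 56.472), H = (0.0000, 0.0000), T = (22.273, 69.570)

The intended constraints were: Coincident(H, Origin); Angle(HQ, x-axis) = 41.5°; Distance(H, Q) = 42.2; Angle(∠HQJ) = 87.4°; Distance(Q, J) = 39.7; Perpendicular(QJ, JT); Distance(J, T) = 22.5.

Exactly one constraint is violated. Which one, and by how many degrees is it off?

Perpendicular(QJ, JT) — off by 8.50°.

H = (0.00, 0.00) ✓; HQ at 41.50° ✓; |HQ| = 42.20 ✓; ∠HQJ = 87.40° ✓; |QJ| = 39.70 ✓; ∠(QJ, JT) = 98.50° ✗; |JT| = 22.50 ✓.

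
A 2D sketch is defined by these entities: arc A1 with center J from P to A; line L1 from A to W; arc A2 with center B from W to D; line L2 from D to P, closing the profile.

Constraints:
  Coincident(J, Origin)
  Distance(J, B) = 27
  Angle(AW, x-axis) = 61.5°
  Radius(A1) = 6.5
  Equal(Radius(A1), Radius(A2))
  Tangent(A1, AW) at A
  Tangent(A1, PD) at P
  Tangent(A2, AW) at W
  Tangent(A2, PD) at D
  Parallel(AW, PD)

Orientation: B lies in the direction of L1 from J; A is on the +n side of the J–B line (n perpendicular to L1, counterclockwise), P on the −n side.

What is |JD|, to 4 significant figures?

27.77

Tangency of A1 to both parallel lines with radius 6.5 puts A and P at J ± 6.5·n: A = (-5.712, 3.102), P = (5.712, -3.102). Equal radii place W and D the same way about B: W = B + 6.5·n = (7.171, 26.83), D = B − 6.5·n = (18.60, 20.63). Then |JD| = |D − J| = 27.77.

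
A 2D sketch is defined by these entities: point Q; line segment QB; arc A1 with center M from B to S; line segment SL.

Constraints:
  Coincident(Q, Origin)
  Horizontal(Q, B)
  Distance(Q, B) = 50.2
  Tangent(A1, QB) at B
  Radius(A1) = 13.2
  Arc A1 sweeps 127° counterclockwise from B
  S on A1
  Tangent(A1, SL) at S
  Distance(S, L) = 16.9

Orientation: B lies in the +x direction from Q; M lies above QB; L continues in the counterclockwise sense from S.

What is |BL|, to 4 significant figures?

34.64

On A1, B sits at bearing -90° from M; a 127° counterclockwise sweep puts S at bearing 37°, so S = M + 13.2·(cos 37°, sin 37°) = (60.74, 21.14). Tangency of A1 to SL means the radius MS is perpendicular to SL, so SL runs along (−sin 37°, cos 37°); with |SL| = 16.9, L = (50.57, 34.64). Then |BL| = |L − B| = 34.64.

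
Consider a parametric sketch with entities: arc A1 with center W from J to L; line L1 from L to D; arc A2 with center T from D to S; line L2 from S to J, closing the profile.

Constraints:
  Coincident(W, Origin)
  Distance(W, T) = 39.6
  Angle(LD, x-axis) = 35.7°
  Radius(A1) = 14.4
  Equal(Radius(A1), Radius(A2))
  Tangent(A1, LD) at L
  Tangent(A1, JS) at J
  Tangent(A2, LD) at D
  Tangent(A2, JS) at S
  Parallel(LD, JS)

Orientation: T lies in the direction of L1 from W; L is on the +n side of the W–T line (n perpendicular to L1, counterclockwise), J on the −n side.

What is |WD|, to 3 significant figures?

42.1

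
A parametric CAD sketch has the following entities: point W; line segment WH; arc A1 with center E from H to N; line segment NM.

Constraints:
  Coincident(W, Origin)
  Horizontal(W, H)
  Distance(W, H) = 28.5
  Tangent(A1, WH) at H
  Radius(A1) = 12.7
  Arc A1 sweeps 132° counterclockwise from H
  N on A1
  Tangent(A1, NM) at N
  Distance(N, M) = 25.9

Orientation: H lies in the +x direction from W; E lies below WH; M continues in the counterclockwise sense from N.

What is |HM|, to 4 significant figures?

41.21

W is at the origin; W and H share the same y with |WH| = 28.5 and H on the +x side, so H = (28.50, 0.000). Tangency of A1 to WH means the radius EH is perpendicular to WH, so E = H + (0, -12.7) = (28.50, -12.70). On A1, H sits at bearing 90° from E; a 132° counterclockwise sweep puts N at bearing 222°, so N = E + 12.7·(cos 222°, sin 222°) = (19.06, -21.20). Tangency of A1 to NM means the radius EN is perpendicular to NM, so NM runs along (−sin 222°, cos 222°); with |NM| = 25.9, M = (36.39, -40.45). Then |HM| = |M − H| = 41.21.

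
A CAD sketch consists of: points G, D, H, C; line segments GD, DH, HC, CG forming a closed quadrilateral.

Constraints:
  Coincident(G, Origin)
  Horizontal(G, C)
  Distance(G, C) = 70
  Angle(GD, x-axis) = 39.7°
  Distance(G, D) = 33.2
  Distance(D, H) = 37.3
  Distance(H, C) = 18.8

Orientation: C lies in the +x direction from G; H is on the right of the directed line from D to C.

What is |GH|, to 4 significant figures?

52.18

G is at the origin; GC is horizontal with |GC| = 70.0 and C in +x, so C = (70.0, 0). GD runs at 39.7° with |GD| = 33.2, so D = (25.54, 21.21). H is determined by |DH| = 37.3 and |HC| = 18.8 together: it lies at the intersection of circle(D, 37.3) and circle(C, 18.8). With |DC| = 49.26, the foot of the radical line on DC is 35.16 from D and the perpendicular offset is √(37.3² − 35.16²) = 12.44. Taking the right-of-DC solution: H = (51.92, -5.164).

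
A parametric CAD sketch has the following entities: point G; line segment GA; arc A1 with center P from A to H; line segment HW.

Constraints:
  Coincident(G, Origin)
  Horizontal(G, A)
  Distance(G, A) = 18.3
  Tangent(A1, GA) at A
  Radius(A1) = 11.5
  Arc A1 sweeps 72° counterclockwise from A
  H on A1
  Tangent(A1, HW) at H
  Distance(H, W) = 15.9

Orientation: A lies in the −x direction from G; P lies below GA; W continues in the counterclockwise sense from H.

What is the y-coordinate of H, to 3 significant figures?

-7.95

G is at the origin; G and A share the same y with |GA| = 18.3 and A on the −x side, so A = (-18.3, 0.00). The tangent condition forces PA to be normal to GA, so P = A + (0, -11.5) = (-18.3, -11.5). On A1, A sits at bearing 90° from P; a 72° counterclockwise sweep puts H at bearing 162°, so H = P + 11.5·(cos 162°, sin 162°) = (-29.2, -7.95). So H.y = -7.95.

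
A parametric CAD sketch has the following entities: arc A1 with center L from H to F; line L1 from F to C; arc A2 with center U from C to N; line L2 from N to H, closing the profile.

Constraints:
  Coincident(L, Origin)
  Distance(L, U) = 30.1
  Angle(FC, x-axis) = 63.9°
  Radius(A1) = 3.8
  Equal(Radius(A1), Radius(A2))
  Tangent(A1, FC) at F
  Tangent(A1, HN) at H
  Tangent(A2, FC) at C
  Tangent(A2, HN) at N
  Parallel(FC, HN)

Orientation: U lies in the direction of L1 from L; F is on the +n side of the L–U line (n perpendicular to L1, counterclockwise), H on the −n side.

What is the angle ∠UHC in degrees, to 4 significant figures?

6.975°

Tangency of A1 to both parallel lines with radius 3.8 puts F and H at L ± 3.8·n: F = (-3.413, 1.672), H = (3.413, -1.672). Equal radii place C and N the same way about U: C = U + 3.8·n = (9.830, 28.70), N = U − 3.8·n = (16.65, 25.36). Then cos ∠UHC = HU·HC / (|HU||HC|), giving 6.975°.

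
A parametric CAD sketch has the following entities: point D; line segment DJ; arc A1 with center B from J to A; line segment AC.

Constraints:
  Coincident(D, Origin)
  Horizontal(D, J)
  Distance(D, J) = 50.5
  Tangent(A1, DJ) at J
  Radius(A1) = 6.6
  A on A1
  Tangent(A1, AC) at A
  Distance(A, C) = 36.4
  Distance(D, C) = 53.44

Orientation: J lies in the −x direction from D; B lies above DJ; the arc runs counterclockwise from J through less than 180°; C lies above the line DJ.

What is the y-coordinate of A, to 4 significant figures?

4.976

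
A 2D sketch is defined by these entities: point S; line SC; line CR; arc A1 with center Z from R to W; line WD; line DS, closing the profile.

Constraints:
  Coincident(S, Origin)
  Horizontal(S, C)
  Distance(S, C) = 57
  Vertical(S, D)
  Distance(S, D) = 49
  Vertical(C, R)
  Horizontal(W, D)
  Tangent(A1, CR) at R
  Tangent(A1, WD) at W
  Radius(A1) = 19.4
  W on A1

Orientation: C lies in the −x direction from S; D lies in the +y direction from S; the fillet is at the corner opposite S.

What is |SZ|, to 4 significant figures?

47.85

S is at the origin; S and C share the same y with |SC| = 57.0 and C on the −x side, so C = (-57.00, 0.000). SD is vertical with |SD| = 49.0 and D on the +y side, so D = (0.000, 49.00). The virtual corner opposite S is at (-57.00, 49.00). The tangent condition forces ZR to be normal to CR and A1 meets WD tangentially, so ZW is at right angles to WD, with radius 19.4, so the center Z sits 19.4 in from both sides at Z = (-37.60, 29.60). Then |SZ| = |Z − S| = 47.85.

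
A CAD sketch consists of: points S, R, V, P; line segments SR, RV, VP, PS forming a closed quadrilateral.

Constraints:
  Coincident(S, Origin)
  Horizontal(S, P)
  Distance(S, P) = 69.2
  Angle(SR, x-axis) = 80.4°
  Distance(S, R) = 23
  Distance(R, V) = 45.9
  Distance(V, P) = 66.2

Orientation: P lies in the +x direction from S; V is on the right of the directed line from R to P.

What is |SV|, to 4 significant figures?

24.19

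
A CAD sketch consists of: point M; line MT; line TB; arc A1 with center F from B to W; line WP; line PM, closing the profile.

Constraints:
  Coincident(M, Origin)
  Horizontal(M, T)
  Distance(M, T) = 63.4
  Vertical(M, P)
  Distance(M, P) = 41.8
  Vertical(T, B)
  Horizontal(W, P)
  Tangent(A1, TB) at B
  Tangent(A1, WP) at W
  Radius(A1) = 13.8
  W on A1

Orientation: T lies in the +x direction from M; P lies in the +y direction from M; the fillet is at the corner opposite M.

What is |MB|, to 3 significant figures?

69.3

M is at the origin; MT is horizontal with |MT| = 63.4 and T on the +x side, so T = (63.4, 0.00). M and P share the same x with |MP| = 41.8 and P on the +y side, so P = (0.00, 41.8). The virtual corner opposite M is at (63.4, 41.8). A1 meets TB tangentially, so FB is at right angles to TB and A1 meets WP tangentially, so FW is at right angles to WP, with radius 13.8, so the center F sits 13.8 in from both sides at F = (49.6, 28.0). That places the tangent points at B = (63.4, 28.0) on TB and W = (49.6, 41.8) on WP. Then |MB| = |B − M| = 69.3.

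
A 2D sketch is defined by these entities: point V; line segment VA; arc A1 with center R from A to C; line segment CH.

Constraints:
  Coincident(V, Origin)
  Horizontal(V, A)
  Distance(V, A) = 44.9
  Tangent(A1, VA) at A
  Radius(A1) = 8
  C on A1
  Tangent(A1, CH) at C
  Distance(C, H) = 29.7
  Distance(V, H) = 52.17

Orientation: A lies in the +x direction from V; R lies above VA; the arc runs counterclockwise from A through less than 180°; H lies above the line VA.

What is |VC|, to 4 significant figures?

53.14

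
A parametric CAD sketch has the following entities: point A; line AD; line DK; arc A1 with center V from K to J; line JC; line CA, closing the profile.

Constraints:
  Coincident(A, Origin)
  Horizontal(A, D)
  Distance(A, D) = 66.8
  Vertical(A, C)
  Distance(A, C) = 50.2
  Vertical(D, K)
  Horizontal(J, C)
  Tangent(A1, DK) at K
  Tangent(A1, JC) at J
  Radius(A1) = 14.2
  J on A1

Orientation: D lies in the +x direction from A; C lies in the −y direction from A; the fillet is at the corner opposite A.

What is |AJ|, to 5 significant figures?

72.710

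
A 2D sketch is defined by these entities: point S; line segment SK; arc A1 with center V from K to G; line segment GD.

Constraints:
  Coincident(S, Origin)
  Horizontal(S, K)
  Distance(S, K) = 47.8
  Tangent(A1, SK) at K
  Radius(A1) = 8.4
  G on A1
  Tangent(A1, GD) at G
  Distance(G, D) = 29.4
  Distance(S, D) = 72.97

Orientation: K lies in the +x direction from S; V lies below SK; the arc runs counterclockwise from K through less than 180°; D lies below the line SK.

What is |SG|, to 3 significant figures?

44.8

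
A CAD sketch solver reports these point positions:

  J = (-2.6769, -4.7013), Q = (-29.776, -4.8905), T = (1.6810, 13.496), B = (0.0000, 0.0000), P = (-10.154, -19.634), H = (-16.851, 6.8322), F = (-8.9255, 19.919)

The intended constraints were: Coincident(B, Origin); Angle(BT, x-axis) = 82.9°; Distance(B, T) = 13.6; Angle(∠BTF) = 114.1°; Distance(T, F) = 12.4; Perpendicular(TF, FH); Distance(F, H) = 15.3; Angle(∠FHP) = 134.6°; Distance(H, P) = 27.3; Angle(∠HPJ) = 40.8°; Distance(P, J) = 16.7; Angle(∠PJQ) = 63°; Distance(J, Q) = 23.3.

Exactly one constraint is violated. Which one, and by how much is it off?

Distance(J, Q) = 23.3 — off by 3.80.

B = (0.00, 0.00) ✓; BT at 82.90° ✓; |BT| = 13.60 ✓; ∠BTF = 114.1° ✓; |TF| = 12.40 ✓; ∠(TF, FH) = 90.00° ✓; |FH| = 15.30 ✓; ∠FHP = 134.6° ✓; |HP| = 27.30 ✓; ∠HPJ = 40.80° ✓; |PJ| = 16.70 ✓; ∠PJQ = 63.00° ✓; |JQ| = 27.10 ✗.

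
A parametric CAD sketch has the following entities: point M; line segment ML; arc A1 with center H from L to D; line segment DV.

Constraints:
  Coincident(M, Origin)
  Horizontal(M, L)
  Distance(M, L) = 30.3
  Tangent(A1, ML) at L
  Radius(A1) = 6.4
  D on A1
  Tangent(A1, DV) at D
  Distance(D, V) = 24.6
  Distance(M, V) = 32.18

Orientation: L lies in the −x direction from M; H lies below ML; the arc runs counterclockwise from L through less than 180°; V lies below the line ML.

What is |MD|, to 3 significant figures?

36.4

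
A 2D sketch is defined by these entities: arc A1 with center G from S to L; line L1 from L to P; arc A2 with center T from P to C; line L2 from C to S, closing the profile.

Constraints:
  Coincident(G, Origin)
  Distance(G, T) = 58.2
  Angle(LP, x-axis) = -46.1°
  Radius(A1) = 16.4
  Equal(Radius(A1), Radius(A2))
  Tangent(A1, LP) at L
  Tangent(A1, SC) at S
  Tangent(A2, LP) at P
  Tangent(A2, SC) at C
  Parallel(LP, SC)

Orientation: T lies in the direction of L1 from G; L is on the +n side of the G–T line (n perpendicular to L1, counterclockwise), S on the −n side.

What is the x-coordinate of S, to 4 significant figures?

-11.82

G is at the origin and T lies 58.2 along u from G, so T = 58.2·u = (40.36, -41.94). Tangency of A1 to both parallel lines with radius 16.4 puts L and S at G ± 16.4·n: L = (11.82, 11.37), S = (-11.82, -11.37). So S.x = -11.82.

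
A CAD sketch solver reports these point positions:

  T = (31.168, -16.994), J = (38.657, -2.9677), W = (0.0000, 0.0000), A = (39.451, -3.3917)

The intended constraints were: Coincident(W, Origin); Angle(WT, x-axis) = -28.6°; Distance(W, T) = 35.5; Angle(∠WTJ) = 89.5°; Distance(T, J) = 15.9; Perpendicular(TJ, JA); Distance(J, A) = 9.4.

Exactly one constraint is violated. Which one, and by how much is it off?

Distance(J, A) = 9.4 — off by 8.50.

W = (0.00, 0.00) ✓; WT at -28.60° ✓; |WT| = 35.50 ✓; ∠WTJ = 89.50° ✓; |TJ| = 15.90 ✓; ∠(TJ, JA) = 90.00° ✓; |JA| = 0.9001 ✗.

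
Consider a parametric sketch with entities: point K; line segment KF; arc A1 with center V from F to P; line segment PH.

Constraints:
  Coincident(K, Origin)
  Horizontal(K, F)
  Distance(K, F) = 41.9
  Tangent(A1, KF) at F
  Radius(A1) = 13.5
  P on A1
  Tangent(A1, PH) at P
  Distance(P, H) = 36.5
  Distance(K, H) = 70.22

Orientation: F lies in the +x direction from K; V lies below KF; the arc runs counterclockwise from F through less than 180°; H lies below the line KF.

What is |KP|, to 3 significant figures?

35.9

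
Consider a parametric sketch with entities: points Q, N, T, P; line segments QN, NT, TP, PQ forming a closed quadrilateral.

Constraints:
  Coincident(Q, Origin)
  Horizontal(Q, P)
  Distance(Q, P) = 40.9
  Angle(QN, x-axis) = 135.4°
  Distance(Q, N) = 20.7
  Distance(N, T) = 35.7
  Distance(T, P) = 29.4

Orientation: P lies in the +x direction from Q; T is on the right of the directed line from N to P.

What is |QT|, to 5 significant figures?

15.173

Checks: |NT| = 35.70 ✓; |TP| = 29.40 ✓.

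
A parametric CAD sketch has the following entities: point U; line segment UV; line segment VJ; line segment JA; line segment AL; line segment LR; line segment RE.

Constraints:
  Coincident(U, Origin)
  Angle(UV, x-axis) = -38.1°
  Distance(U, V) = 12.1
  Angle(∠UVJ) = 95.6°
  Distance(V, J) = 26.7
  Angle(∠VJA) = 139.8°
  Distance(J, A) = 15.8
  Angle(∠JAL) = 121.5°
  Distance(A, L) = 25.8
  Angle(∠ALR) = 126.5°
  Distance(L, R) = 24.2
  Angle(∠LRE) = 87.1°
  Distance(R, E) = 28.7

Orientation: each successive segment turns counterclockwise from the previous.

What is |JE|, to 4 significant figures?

32.87

U is at the origin; UV runs at -38.1° with length 12.1, so V = (9.522, -7.466). ∠UVJ = 95.6° gives VJ at 46.30° from the x-axis; with |VJ| = 26.7, J = (27.97, 11.84). ∠VJA = 139.8° gives JA at 86.50° from the x-axis; with |JA| = 15.8, A = (28.93, 27.61). ∠JAL = 121.5° gives AL at 145.0° from the x-axis; with |AL| = 25.8, L = (7.799, 42.41). ∠ALR = 126.5° gives LR at -161.5° from the x-axis; with |LR| = 24.2, R = (-15.15, 34.73). ∠LRE = 87.1° gives RE at -68.60° from the x-axis; with |RE| = 28.7, E = (-4.679, 8.006). Then |JE| = |E − J| = 32.87.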